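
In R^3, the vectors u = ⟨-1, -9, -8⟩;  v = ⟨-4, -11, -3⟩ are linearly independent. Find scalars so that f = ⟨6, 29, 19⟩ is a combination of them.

Since u, v are independent, the coefficients expressing f are uniquely determined by a linear system.
Back-substitution yields (a₁, a₂) = (-2, -1).

f = -2u - v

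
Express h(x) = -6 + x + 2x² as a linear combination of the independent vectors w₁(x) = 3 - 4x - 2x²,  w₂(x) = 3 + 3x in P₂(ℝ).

h = -w₁ - w₂

Take coordinate vectors relative to {1, x, x²}.
Write h = c₁w₁ + c₂w₂ and equate components.
Row-reducing the augmented matrix gives the unique coefficients (c₁, c₂) = (-1, -1).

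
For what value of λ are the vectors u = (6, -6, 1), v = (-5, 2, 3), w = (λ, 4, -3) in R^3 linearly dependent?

λ = -19/10

Dependence holds iff the 3×3 matrix [u v w] is singular.
Cofactor expansion gives det = -20*λ - 38.
Solving -20*λ - 38 = 0 yields λ = -19/10.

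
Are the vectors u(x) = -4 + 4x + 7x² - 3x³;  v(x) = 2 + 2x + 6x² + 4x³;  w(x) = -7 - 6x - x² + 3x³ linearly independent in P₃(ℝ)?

Take coordinates with respect to the standard basis {1, x, …, x³}.
Row-reduce the matrix whose columns are u, v, w.
The reduction yields 3 nonzero rows, so the rank is 3.
Since rank = 3 (the number of vectors), the set is linearly independent.

linearly independent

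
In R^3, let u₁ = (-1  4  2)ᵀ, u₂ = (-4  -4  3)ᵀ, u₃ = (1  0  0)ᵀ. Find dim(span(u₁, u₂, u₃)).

3

Put the 3×3 matrix [u₁|u₂|u₃] into echelon form.
Exactly 3 pivots survive; hence the rank is 3.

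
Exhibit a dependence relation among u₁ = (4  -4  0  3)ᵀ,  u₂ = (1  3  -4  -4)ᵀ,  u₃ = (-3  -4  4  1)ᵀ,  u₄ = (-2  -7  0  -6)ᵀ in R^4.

Row-reduce the matrix with u₁, u₂, u₃, u₄ as columns; the null space gives the coefficients.
A generator of the null space is (1, 3, 3, -1).

u₁ + 3u₂ + 3u₃ - u₄ = 0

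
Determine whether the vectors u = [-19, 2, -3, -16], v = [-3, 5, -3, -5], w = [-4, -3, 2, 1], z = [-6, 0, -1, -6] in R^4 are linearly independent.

Place the vectors as rows of a 4×4 matrix and reduce to echelon form.
The reduction yields 3 nonzero rows, so the rank is 3.
Since rank 3 < 4, the set is linearly dependent.

linearly dependent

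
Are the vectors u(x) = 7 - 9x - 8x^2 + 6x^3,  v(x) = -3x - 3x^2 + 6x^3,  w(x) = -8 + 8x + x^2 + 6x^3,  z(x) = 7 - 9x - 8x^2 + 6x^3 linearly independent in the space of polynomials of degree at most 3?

linearly dependent

Write each element as a coordinate vector in ℝ⁴ using {1, x, …, x^3}.
Two of the vectors are equal, giving an immediate dependence.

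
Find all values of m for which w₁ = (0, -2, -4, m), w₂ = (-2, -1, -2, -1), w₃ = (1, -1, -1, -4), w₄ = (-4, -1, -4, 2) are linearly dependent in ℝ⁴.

The vectors are dependent exactly when the determinant of the matrix with rows w₁, w₂, w₃, w₄ vanishes.
The determinant works out to 4*m + 20.
This vanishes exactly when m = -5.

m = -5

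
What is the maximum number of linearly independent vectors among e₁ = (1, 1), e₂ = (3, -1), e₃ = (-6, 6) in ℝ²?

2

Row-reduce the 3×2 matrix with these as rows.
There are 2 pivot columns, so rank = 2.
(With 3 elements in a 2-dimensional space the rank is at most 2.)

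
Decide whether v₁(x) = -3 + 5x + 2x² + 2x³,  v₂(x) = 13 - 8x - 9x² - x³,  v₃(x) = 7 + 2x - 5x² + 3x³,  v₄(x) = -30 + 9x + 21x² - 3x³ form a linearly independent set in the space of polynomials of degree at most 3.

Take coordinates with respect to the standard basis {1, x, …, x³}.
Form the 4×4 matrix with these as columns; its determinant is 0.
A zero determinant means the columns are linearly dependent.

linearly dependent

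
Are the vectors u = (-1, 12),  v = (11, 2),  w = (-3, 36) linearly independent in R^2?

There are 3 vectors in a 2-dimensional space, so they cannot be linearly independent.

linearly dependent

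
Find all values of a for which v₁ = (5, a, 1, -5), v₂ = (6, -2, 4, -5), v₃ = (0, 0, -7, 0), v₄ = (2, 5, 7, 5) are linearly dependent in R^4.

The vectors are dependent exactly when the determinant of the matrix with rows v₁, v₂, v₃, v₄ vanishes.
Expanding, det = 280*a + 665.
Setting this to zero gives a = -19/8.

a = -19/8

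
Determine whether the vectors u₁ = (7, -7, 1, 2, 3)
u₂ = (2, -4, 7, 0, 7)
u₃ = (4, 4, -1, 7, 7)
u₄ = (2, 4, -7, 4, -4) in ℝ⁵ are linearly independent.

Row-reduce the matrix whose columns are u₁, u₂, u₃, u₄.
The reduction yields 4 nonzero rows, so the rank is 4.
Since rank = 4 (the number of vectors), the set is linearly independent.

linearly independent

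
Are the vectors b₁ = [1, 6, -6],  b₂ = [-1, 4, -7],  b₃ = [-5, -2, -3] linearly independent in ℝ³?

linearly independent

The matrix [b₁|b₂|b₃] has determinant 34.
A nonzero determinant means the columns are linearly independent.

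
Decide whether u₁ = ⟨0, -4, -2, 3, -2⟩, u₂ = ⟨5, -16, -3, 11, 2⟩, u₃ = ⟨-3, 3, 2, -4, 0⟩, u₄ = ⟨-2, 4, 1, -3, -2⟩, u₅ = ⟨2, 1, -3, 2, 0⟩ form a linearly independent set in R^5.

The matrix [u₁|u₂|u₃|u₄|u₅] has determinant 0.
A zero determinant means the columns are linearly dependent.
Indeed u₁ - u₂ - u₃ - 2u₄ - u₅ = 0.

linearly dependent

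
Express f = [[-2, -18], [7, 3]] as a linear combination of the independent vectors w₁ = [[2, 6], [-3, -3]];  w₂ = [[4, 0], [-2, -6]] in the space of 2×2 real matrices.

f = -3w₁ + w₂

Take coordinate vectors relative to {E₁₁, E₁₂, E₂₁, E₂₂}.
Since w₁, w₂ are independent, the coefficients expressing f are uniquely determined by a linear system.
Row-reducing the augmented matrix gives the unique coefficients (α₁, α₂) = (-3, 1).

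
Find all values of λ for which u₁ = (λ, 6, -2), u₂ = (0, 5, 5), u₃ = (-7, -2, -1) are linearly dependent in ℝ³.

The vectors are dependent exactly when the determinant of the matrix with rows u₁, u₂, u₃ vanishes.
The determinant works out to 5*λ - 280.
This vanishes exactly when λ = 56.

λ = 56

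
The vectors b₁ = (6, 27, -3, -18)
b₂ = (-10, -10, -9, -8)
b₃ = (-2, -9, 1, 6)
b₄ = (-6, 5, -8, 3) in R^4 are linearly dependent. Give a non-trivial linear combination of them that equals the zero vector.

b₁ + 3b₃ = 0

Row-reduce the matrix with b₁, b₂, b₃, b₄ as columns; the null space gives the coefficients.
A generator of the null space is (1, 0, 3, 0).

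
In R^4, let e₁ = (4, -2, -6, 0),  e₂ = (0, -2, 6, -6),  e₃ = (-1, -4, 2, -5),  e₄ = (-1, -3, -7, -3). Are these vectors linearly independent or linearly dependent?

linearly independent

The matrix [e₁|e₂|e₃|e₄] has determinant -512.
A nonzero determinant means the columns are linearly independent.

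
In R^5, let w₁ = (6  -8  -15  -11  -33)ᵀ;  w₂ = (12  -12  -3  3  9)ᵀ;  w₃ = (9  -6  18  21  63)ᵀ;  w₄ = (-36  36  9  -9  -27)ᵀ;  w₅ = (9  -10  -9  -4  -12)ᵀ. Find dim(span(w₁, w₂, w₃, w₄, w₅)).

dim = 2

Form the matrix with w₁, w₂, w₃, w₄, w₅ as columns and reduce.
Exactly 2 pivots survive; hence the rank is 2.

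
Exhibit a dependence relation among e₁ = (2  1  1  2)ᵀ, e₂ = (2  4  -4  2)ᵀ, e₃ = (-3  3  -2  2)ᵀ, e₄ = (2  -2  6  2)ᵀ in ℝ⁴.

Write the vectors as columns of a matrix and find a nonzero vector in its null space.
One solution (up to scaling) is (2, -1, 0, -1).

2e₁ - e₂ - e₄ = 0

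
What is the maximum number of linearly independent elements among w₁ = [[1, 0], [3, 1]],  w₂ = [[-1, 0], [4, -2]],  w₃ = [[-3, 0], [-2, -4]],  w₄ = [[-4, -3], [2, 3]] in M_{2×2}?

Represent each element by its coordinate vector in ℝ⁴.
Apply Gaussian elimination to the matrix whose rows are w₁, w₂, w₃, w₄.
Reduction leaves 3 leading entries, giving rank 3.

3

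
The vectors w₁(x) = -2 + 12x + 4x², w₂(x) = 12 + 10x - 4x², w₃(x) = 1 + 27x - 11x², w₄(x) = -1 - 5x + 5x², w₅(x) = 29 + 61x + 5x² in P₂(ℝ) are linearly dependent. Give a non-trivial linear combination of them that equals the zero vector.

Write each element as a vector in ℝ³ using {1, x, x²}.
Solve the homogeneous system with w₁, w₂, w₃, w₄, w₅ as columns by row-reducing the coefficient matrix.
One solution (up to scaling) is (1, 0, -1, -3, 0).

w₁ - w₃ - 3w₄ = 0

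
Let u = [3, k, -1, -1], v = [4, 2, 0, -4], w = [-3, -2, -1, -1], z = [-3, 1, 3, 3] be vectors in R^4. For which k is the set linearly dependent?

k = 1/2

Dependence holds iff the 4×4 matrix [u v w z] is singular.
The determinant works out to 24 - 48*k.
This vanishes exactly when k = 1/2.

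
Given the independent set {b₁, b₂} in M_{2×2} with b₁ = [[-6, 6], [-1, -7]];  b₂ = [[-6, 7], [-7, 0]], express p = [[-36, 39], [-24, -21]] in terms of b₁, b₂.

p = 3b₁ + 3b₂

Identify each element with its coordinate vector in ℝ⁴ via {E₁₁, E₁₂, E₂₁, E₂₂}.
Set up the augmented matrix [b₁ | b₂ | p] and row-reduce.
Row-reducing the augmented matrix gives the unique coefficients (c₁, c₂) = (3, 3).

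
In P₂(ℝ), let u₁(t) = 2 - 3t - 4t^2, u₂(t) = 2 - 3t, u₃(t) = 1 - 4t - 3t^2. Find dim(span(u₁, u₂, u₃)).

3

Represent each element by its coordinate vector in ℝ³.
Put the 3×3 matrix [u₁|u₂|u₃] into echelon form.
Exactly 3 pivots survive; hence the rank is 3.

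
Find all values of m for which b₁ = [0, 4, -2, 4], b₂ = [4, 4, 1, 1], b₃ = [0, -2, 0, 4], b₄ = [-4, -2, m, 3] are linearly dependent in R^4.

Dependence holds iff the 4×4 matrix [b₁ b₂ b₃ b₄] is singular.
Expanding, det = 96*m + 224.
Setting this to zero gives m = -7/3.

m = -7/3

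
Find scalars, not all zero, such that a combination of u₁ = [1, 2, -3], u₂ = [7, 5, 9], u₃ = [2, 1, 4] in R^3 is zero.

Solve the homogeneous system with u₁, u₂, u₃ as columns by row-reducing the coefficient matrix.
One solution (up to scaling) is (1, -1, 3).

u₁ - u₂ + 3u₃ = 0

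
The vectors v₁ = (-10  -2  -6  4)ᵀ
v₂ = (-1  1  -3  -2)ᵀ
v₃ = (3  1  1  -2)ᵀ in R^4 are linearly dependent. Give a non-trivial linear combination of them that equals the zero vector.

v₁ - v₂ + 3v₃ = 0

Row-reduce the matrix with v₁, v₂, v₃ as columns; the null space gives the coefficients.
One solution (up to scaling) is (1, -1, 3).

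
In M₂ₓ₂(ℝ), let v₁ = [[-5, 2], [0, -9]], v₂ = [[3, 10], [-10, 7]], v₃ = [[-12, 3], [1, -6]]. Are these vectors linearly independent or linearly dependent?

Write each element as a coordinate vector in ℝ⁴ using {E₁₁, E₁₂, E₂₁, E₂₂}.
Place the vectors as rows of a 3×4 matrix and reduce to echelon form.
The reduction yields 3 nonzero rows, so the rank is 3.
Since rank = 3 (the number of vectors), the set is linearly independent.

linearly independent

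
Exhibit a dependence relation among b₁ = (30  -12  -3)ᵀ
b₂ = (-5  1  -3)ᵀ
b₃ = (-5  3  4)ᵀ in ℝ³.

Write the vectors as columns of a matrix and find a nonzero vector in its null space.
One solution (up to scaling) is (1, 3, 3).

b₁ + 3b₂ + 3b₃ = 0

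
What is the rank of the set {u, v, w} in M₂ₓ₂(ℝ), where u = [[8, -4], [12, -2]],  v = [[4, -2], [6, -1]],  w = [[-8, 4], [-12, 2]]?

Represent each element by its coordinate vector in ℝ⁴.
Put the 4×3 matrix [u|v|w] into echelon form.
Exactly 1 pivot survives; hence the rank is 1.

1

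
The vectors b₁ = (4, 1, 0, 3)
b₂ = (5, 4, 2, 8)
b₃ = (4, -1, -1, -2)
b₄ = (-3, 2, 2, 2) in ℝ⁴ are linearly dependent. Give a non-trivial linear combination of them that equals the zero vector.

2b₁ - b₂ + b₄ = 0

Solve the homogeneous system with b₁, b₂, b₃, b₄ as columns by row-reducing the coefficient matrix.
One solution (up to scaling) is (2, -1, 0, 1).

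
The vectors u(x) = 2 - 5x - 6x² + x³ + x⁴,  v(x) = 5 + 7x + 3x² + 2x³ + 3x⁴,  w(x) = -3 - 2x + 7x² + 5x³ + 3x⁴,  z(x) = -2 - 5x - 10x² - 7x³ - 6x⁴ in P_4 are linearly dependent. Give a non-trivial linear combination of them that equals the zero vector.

Take coordinates with respect to {1, x, …, x⁴}.
Set up α₁u + … + α₄z = 0 and solve the homogeneous system.
A generator of the null space is (0, 1, 1, 1).

v + w + z = 0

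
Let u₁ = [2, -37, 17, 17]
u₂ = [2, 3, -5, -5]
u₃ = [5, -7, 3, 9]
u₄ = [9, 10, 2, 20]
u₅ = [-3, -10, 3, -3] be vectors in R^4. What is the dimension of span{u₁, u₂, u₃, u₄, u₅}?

Form the matrix with u₁, u₂, u₃, u₄, u₅ as columns and reduce.
The echelon form has 3 nonzero rows, so the rank is 3.
(With 5 elements in a 4-dimensional space the rank is at most 4.)

dim = 3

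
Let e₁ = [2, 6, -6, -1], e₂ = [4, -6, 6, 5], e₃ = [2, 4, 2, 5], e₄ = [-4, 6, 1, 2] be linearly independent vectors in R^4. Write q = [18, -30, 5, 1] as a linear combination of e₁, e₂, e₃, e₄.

q = 2e₁ + 4e₂ - 3e₃ - e₄

Set up the augmented matrix [e₁ | e₂ | e₃ | e₄ | q] and row-reduce.
Row-reducing the augmented matrix gives the unique coefficients (a₁, …, a₄) = (2, 4, -3, -1).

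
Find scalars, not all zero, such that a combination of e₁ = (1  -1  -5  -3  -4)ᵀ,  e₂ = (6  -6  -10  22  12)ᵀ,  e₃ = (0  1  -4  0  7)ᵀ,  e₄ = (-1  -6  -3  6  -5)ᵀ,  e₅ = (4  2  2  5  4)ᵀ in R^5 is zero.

Write the vectors as columns of a matrix and find a nonzero vector in its null space.
A generator of the null space is (0, 1, -2, -2, -2).

e₂ - 2e₃ - 2e₄ - 2e₅ = 0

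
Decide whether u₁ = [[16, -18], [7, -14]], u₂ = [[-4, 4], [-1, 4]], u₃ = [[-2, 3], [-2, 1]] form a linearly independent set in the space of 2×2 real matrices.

linearly dependent

Take coordinates with respect to the standard basis {E₁₁, E₁₂, E₂₁, E₂₂}.
Row-reduce the matrix whose columns are u₁, u₂, u₃.
The reduction yields 2 nonzero rows, so the rank is 2.
Since rank 2 < 3, the set is linearly dependent.
Indeed u₁ + 3u₂ + 2u₃ = 0.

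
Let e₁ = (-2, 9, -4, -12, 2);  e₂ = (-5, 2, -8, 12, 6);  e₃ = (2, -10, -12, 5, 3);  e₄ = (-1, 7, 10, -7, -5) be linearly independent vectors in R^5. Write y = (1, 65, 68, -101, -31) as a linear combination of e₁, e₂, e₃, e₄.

Solve the system with e₁, e₂, e₃, e₄ as columns and y as the right-hand side.
Back-substitution yields (c₁, …, c₄) = (3, -3, -3, 2).

y = 3e₁ - 3e₂ - 3e₃ + 2e₄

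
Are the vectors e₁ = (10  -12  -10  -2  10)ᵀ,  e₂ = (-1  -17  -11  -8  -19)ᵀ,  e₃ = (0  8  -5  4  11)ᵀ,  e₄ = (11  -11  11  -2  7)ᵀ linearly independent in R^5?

Row-reduce the matrix whose columns are e₁, e₂, e₃, e₄.
The reduction yields 3 nonzero rows, so the rank is 3.
Since rank 3 < 4, the set is linearly dependent.
Indeed e₁ - e₂ - 2e₃ - e₄ = 0.

linearly dependent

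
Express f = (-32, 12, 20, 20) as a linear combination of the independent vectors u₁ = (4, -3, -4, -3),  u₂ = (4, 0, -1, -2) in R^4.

f = -4u₁ - 4u₂

Write f = c₁u₁ + c₂u₂ and equate components.
Back-substitution yields (c₁, c₂) = (-4, -4).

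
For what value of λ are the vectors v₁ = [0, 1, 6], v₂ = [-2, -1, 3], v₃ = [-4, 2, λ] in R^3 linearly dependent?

λ = 30

The set is linearly dependent precisely when det[v₁; v₂; v₃] = 0.
The determinant works out to 2*λ - 60.
Setting this to zero gives λ = 30.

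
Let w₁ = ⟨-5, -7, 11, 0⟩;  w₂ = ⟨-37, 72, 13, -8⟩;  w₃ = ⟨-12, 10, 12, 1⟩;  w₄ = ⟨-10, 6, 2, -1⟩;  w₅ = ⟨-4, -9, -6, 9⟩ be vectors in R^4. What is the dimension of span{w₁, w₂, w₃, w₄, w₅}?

Put the 4×5 matrix [w₁|w₂|w₃|w₄|w₅] into echelon form.
The echelon form has 4 nonzero rows, so the rank is 4.
(With 5 elements in a 4-dimensional space the rank is at most 4.)

dim = 4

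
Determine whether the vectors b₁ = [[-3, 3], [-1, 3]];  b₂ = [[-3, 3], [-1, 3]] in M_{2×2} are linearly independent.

linearly dependent

Write each element as a coordinate vector in ℝ⁴ using {E₁₁, E₁₂, E₂₁, E₂₂}.
Two of the vectors are equal, giving an immediate dependence.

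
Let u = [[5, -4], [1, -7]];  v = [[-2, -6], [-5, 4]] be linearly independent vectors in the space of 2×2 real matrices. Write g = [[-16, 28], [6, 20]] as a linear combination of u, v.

Take coordinate vectors relative to {E₁₁, E₁₂, E₂₁, E₂₂}.
Write g = c₁u + c₂v and equate components.
Back-substitution yields (c₁, c₂) = (-4, -2).

g = -4u - 2v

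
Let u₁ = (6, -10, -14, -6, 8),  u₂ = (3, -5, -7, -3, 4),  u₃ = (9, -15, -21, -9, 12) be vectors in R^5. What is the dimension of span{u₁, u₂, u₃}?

dim = 1

Form the matrix with u₁, u₂, u₃ as columns and reduce.
There is 1 pivot column, so rank = 1.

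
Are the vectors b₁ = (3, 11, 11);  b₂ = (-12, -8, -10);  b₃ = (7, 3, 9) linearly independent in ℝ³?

Place the vectors as rows of a 3×3 matrix and reduce to echelon form.
The reduction yields 3 nonzero rows, so the rank is 3.
Since rank = 3 (the number of vectors), the set is linearly independent.

linearly independent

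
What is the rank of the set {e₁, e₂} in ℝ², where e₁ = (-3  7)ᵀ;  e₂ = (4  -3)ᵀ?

2

Form the matrix with e₁, e₂ as columns and reduce.
Reduction leaves 2 leading entries, giving rank 2.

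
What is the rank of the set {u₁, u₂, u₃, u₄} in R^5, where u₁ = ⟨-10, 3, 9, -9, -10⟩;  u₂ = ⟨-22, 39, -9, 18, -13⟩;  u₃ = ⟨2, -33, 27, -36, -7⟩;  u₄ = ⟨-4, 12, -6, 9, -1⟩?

Row-reduce the 4×5 matrix with these as rows.
There are 2 pivot columns, so rank = 2.

2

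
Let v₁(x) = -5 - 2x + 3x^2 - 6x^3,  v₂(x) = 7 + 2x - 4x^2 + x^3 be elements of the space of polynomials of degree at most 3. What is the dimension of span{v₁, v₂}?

Pass to coordinate vectors with respect to the basis {1, x, …, x^3}.
Put the 4×2 matrix [v₁|v₂] into echelon form.
Reduction leaves 2 leading entries, giving rank 2.

dim = 2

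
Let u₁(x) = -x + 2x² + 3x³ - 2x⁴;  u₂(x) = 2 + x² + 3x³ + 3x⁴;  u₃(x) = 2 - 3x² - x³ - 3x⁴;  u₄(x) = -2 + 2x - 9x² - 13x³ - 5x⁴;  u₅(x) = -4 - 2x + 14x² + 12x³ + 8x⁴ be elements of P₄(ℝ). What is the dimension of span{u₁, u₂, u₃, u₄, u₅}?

Pass to coordinate vectors with respect to the basis {1, x, …, x⁴}.
Apply Gaussian elimination to the matrix whose rows are u₁, u₂, u₃, u₄, u₅.
Reduction leaves 3 leading entries, giving rank 3.

3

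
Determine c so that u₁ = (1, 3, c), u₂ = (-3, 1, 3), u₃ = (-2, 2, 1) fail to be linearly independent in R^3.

c = -7/2

Place the vectors as rows of a 3×3 matrix; dependence ⇔ determinant zero.
The determinant works out to -4*c - 14.
This vanishes exactly when c = -7/2.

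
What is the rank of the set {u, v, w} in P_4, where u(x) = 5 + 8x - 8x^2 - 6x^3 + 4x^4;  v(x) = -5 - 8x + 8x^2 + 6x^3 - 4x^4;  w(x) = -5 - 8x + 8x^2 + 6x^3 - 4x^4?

1

Represent each element by its coordinate vector in ℝ⁵.
Apply Gaussian elimination to the matrix whose rows are u, v, w.
The echelon form has 1 nonzero row, so the rank is 1.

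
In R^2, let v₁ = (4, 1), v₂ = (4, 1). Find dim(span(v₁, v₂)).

dim = 1

Apply Gaussian elimination to the matrix whose rows are v₁, v₂.
Reduction leaves 1 leading entry, giving rank 1.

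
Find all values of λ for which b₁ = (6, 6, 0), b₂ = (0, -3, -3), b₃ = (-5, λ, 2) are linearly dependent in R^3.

λ = -3

The set is linearly dependent precisely when det[b₁; b₂; b₃] = 0.
The determinant works out to 18*λ + 54.
Setting this to zero gives λ = -3.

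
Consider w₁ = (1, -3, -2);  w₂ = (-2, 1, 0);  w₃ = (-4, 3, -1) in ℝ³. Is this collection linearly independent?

linearly independent

Place the vectors as rows of a 3×3 matrix and reduce to echelon form.
The reduction yields 3 nonzero rows, so the rank is 3.
Since rank = 3 (the number of vectors), the set is linearly independent.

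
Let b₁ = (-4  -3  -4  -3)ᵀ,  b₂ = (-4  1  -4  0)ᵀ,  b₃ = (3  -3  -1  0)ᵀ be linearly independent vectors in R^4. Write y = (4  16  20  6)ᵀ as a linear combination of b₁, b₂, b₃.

y = -2b₁ - 2b₂ - 4b₃

Set up the augmented matrix [b₁ | b₂ | b₃ | y] and row-reduce.
The system has the unique solution (a₁, a₂, a₃) = (-2, -2, -4).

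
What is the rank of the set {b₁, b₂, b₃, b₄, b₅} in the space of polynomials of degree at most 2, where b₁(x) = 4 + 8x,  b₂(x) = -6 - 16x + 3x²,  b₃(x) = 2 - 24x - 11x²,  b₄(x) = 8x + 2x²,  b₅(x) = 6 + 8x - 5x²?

Pass to coordinate vectors with respect to the basis {1, x, x²}.
Put the 3×5 matrix [b₁|b₂|b₃|b₄|b₅] into echelon form.
Exactly 3 pivots survive; hence the rank is 3.
(With 5 elements in a 3-dimensional space the rank is at most 3.)

rank 3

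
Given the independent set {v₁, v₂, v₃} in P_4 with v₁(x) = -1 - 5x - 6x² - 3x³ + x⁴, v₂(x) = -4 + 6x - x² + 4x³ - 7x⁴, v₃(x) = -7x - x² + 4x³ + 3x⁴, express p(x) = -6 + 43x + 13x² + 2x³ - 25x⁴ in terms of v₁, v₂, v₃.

p = -2v₁ + 2v₂ - 3v₃

Take coordinate vectors relative to {1, x, …, x⁴}.
Write p = a₁v₁ + … + a₃v₃ and equate components.
The system has the unique solution (a₁, a₂, a₃) = (-2, 2, -3).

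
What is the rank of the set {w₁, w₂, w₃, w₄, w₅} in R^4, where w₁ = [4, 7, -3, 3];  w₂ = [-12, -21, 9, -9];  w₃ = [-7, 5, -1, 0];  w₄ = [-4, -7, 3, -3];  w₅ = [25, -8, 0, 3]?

Put the 4×5 matrix [w₁|w₂|w₃|w₄|w₅] into echelon form.
Reduction leaves 2 leading entries, giving rank 2.
(With 5 elements in a 4-dimensional space the rank is at most 4.)

2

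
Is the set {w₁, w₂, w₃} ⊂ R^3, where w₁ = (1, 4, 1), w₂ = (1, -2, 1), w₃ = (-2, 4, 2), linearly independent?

The matrix [w₁|w₂|w₃] has determinant -24.
A nonzero determinant means the columns are linearly independent.

linearly independent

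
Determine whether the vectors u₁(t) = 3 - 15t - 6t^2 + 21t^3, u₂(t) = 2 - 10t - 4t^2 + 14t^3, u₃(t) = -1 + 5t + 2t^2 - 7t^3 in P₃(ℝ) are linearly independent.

Take coordinates with respect to the standard basis {1, t, …, t^3}.
One vector is a scalar multiple of another, so the set is dependent.

linearly dependent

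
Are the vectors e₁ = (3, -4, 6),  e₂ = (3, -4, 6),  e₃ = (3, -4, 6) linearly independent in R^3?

linearly dependent

Row-reduce the matrix whose columns are e₁, e₂, e₃.
The reduction yields 1 nonzero row, so the rank is 1.
Since rank 1 < 3, the set is linearly dependent.
Indeed e₁ - e₂ = 0.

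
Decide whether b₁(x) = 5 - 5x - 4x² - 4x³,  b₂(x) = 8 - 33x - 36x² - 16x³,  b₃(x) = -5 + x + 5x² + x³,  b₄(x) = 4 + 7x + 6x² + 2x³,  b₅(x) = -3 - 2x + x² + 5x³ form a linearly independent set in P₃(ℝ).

Write each element as a coordinate vector in ℝ⁴ using {1, x, …, x³}.
There are 5 vectors in a 4-dimensional space, so they cannot be linearly independent.

linearly dependent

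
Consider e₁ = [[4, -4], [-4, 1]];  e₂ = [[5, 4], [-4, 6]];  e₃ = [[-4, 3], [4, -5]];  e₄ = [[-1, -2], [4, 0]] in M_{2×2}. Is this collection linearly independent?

Write each element as a coordinate vector in ℝ⁴ using {E₁₁, E₁₂, E₂₁, E₂₂}.
Place the vectors as rows of a 4×4 matrix and reduce to echelon form.
The reduction yields 4 nonzero rows, so the rank is 4.
Since rank = 4 (the number of vectors), the set is linearly independent.

linearly independent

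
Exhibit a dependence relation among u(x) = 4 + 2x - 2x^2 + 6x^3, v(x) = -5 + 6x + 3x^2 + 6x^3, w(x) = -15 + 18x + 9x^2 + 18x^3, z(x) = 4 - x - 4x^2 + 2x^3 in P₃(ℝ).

3v - w = 0

Pass to coordinate vectors relative to the basis {1, x, …, x^3}.
Set up α₁u + … + α₄z = 0 and solve the homogeneous system.
The free variable yields coefficients (0, 3, -1, 0) (any nonzero multiple also works).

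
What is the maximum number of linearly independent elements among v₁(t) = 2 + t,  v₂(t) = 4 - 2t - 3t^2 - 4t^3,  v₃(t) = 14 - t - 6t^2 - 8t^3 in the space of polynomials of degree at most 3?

2

Represent each element by its coordinate vector in ℝ⁴.
Put the 4×3 matrix [v₁|v₂|v₃] into echelon form.
Reduction leaves 2 leading entries, giving rank 2.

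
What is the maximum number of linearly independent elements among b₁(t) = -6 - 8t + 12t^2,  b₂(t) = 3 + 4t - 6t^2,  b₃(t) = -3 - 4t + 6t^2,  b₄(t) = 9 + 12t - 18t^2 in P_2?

Use coordinates relative to {1, t, t^2}.
Form the matrix with b₁, b₂, b₃, b₄ as columns and reduce.
The echelon form has 1 nonzero row, so the rank is 1.
(With 4 elements in a 3-dimensional space the rank is at most 3.)

1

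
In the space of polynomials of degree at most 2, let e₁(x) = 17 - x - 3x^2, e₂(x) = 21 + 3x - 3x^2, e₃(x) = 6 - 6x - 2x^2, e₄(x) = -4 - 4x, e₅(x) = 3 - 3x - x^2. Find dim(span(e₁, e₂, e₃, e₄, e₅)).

2

Pass to coordinate vectors with respect to the basis {1, x, x^2}.
Apply Gaussian elimination to the matrix whose rows are e₁, e₂, e₃, e₄, e₅.
There are 2 pivot columns, so rank = 2.
(With 5 elements in a 3-dimensional space the rank is at most 3.)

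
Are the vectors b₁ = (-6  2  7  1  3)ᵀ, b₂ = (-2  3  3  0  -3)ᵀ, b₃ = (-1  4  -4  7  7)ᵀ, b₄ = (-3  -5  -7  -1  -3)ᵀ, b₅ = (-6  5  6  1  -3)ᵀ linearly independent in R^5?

linearly independent

The matrix [b₁|b₂|b₃|b₄|b₅] has determinant 132.
A nonzero determinant means the columns are linearly independent.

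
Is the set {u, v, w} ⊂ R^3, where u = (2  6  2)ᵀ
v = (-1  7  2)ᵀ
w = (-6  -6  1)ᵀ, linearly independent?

Place the vectors as rows of a 3×3 matrix and reduce to echelon form.
The reduction yields 3 nonzero rows, so the rank is 3.
Since rank = 3 (the number of vectors), the set is linearly independent.

linearly independent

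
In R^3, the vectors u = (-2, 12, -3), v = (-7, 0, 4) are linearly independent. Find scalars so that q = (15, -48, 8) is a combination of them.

Since u, v are independent, the coefficients expressing q are uniquely determined by a linear system.
Row-reducing the augmented matrix gives the unique coefficients (c₁, c₂) = (-4, -1).

q = -4u - v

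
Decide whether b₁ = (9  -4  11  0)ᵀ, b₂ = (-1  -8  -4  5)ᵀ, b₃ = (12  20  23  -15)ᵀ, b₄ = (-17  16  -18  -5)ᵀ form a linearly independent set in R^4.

The matrix [b₁|b₂|b₃|b₄] has determinant 0.
A zero determinant means the columns are linearly dependent.

linearly dependent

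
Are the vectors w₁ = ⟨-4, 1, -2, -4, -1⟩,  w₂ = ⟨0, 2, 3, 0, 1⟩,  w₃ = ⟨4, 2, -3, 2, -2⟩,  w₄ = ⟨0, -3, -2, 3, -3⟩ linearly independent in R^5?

linearly independent

Row-reduce the matrix whose columns are w₁, w₂, w₃, w₄.
The reduction yields 4 nonzero rows, so the rank is 4.
Since rank = 4 (the number of vectors), the set is linearly independent.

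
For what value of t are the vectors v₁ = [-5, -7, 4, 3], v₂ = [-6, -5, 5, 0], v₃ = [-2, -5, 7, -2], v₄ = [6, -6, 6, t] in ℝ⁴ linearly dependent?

t = 0

Place the vectors as rows of a 4×4 matrix; dependence ⇔ determinant zero.
The determinant works out to -94*t.
Solving -94*t = 0 yields t = 0.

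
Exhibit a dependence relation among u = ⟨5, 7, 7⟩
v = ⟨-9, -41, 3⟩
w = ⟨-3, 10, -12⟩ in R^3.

3u + v + 2w = 0

Write the vectors as columns of a matrix and find a nonzero vector in its null space.
The free variable yields coefficients (3, 1, 2) (any nonzero multiple also works).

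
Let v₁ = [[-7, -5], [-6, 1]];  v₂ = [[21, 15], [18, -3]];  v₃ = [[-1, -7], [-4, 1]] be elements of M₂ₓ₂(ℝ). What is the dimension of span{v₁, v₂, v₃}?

Pass to coordinate vectors with respect to the basis {E₁₁, E₁₂, E₂₁, E₂₂}.
Put the 4×3 matrix [v₁|v₂|v₃] into echelon form.
Exactly 2 pivots survive; hence the rank is 2.

dim = 2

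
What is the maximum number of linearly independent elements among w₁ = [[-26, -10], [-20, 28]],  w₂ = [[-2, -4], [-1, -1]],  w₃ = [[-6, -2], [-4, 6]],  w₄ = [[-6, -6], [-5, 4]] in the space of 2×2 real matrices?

Represent each element by its coordinate vector in ℝ⁴.
Put the 4×4 matrix [w₁|w₂|w₃|w₄] into echelon form.
Reduction leaves 3 leading entries, giving rank 3.

3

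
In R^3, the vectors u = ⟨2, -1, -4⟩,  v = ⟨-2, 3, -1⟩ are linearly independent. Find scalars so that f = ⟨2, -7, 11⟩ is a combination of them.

Set up the augmented matrix [u | v | f] and row-reduce.
The system has the unique solution (α₁, α₂) = (-2, -3).

f = -2u - 3v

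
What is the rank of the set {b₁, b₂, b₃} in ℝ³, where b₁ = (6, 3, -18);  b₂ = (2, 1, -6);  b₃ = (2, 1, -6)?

Form the matrix with b₁, b₂, b₃ as columns and reduce.
The echelon form has 1 nonzero row, so the rank is 1.

rank 1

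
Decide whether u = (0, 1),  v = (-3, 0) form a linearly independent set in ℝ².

Row-reduce the matrix whose columns are u, v.
The reduction yields 2 nonzero rows, so the rank is 2.
Since rank = 2 (the number of vectors), the set is linearly independent.

linearly independent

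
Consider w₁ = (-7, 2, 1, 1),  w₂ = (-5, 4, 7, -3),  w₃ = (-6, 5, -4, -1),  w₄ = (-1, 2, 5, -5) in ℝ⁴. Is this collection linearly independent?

linearly independent

Place the vectors as rows of a 4×4 matrix and reduce to echelon form.
The reduction yields 4 nonzero rows, so the rank is 4.
Since rank = 4 (the number of vectors), the set is linearly independent.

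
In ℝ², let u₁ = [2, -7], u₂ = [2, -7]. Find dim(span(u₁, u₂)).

Put the 2×2 matrix [u₁|u₂] into echelon form.
There is 1 pivot column, so rank = 1.

dim = 1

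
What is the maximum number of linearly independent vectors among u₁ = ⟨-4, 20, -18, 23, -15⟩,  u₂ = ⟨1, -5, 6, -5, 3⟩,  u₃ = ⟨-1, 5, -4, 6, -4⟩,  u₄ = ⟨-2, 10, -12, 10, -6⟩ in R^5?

2

Apply Gaussian elimination to the matrix whose rows are u₁, u₂, u₃, u₄.
Exactly 2 pivots survive; hence the rank is 2.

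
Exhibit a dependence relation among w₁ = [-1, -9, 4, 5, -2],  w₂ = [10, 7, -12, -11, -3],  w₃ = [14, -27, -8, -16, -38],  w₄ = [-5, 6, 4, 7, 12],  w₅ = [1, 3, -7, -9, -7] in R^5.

Write the vectors as columns of a matrix and find a nonzero vector in its null space.
The free variable yields coefficients (1, 0, -1, -3, 0) (any nonzero multiple also works).

w₁ - w₃ - 3w₄ = 0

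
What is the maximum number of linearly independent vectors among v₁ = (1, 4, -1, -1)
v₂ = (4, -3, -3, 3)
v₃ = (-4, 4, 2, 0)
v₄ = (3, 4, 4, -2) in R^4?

4

Row-reduce the 4×4 matrix with these as rows.
There are 4 pivot columns, so rank = 4.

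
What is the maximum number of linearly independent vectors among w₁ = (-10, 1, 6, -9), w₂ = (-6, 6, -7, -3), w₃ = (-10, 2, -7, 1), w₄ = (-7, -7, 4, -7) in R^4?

Apply Gaussian elimination to the matrix whose rows are w₁, w₂, w₃, w₄.
Exactly 4 pivots survive; hence the rank is 4.

4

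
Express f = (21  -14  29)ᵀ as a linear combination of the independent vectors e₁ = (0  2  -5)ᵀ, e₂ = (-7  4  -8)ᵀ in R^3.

Set up the augmented matrix [e₁ | e₂ | f] and row-reduce.
The system has the unique solution (c₁, c₂) = (-1, -3).

f = -e₁ - 3e₂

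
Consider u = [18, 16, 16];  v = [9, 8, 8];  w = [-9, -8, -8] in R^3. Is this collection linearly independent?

Row-reduce the matrix whose columns are u, v, w.
The reduction yields 1 nonzero row, so the rank is 1.
Since rank 1 < 3, the set is linearly dependent.

linearly dependent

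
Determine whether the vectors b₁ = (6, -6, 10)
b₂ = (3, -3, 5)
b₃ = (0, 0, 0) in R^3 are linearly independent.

One of the vectors is the zero vector, so the set is linearly dependent.

linearly dependent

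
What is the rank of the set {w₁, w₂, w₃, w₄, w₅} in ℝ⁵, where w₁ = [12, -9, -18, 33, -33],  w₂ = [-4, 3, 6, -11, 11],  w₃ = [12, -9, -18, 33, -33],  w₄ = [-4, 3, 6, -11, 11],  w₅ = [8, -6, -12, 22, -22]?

rank 1

Apply Gaussian elimination to the matrix whose rows are w₁, w₂, w₃, w₄, w₅.
Reduction leaves 1 leading entry, giving rank 1.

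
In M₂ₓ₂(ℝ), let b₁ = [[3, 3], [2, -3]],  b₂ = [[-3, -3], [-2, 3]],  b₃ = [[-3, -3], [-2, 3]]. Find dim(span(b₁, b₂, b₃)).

Represent each element by its coordinate vector in ℝ⁴.
Put the 4×3 matrix [b₁|b₂|b₃] into echelon form.
Reduction leaves 1 leading entry, giving rank 1.

dim = 1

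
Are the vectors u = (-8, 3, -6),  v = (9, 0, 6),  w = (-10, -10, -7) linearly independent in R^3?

Place the vectors as rows of a 3×3 matrix and reduce to echelon form.
The reduction yields 3 nonzero rows, so the rank is 3.
Since rank = 3 (the number of vectors), the set is linearly independent.

linearly independent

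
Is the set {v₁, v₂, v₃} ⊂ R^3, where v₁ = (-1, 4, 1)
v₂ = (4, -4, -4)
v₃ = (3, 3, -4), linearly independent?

linearly independent

The matrix [v₁|v₂|v₃] has determinant 12.
A nonzero determinant means the columns are linearly independent.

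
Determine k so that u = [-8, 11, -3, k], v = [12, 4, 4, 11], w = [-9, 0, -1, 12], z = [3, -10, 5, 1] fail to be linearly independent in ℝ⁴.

k = 49/2

Dependence holds iff the 4×4 matrix [u v w z] is singular.
Expanding, det = 9996 - 408*k.
This vanishes exactly when k = 49/2.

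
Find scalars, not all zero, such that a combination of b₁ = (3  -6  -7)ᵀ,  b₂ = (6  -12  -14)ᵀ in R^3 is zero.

2b₁ - b₂ = 0

Row-reduce the matrix with b₁, b₂ as columns; the null space gives the coefficients.
One solution (up to scaling) is (2, -1).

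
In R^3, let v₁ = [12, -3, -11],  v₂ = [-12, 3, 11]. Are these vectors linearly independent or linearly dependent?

linearly dependent

Row-reduce the matrix whose columns are v₁, v₂.
The reduction yields 1 nonzero row, so the rank is 1.
Since rank 1 < 2, the set is linearly dependent.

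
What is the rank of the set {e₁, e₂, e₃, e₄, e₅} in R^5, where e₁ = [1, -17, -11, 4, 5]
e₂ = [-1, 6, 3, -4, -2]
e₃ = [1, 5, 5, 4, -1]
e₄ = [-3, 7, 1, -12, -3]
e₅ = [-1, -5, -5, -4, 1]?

2

Row-reduce the 5×5 matrix with these as rows.
There are 2 pivot columns, so rank = 2.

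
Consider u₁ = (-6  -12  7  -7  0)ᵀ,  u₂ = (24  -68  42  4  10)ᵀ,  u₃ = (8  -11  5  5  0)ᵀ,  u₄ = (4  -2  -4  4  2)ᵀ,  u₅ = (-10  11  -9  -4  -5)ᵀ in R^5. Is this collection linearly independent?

Row-reduce the matrix whose columns are u₁, u₂, u₃, u₄, u₅.
The reduction yields 4 nonzero rows, so the rank is 4.
Since rank 4 < 5, the set is linearly dependent.
Indeed 2u₁ - u₂ + 2u₃ - 2u₅ = 0.

linearly dependent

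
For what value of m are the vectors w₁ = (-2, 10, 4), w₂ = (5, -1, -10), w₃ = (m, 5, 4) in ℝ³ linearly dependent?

Dependence holds iff the 3×3 matrix [w₁ w₂ w₃] is singular.
Expanding, det = -96*m - 192.
Solving -96*m - 192 = 0 yields m = -2.

m = -2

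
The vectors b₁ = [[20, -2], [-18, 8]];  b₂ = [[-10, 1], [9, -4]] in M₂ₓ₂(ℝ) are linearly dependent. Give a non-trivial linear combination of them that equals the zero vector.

Pass to coordinate vectors relative to the basis {E₁₁, E₁₂, E₂₁, E₂₂}.
Row-reduce the matrix with b₁, b₂ as columns; the null space gives the coefficients.
The free variable yields coefficients (1, 2) (any nonzero multiple also works).

b₁ + 2b₂ = 0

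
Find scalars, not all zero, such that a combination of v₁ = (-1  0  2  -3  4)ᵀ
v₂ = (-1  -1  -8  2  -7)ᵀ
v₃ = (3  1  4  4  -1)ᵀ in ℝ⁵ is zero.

2v₁ + v₂ + v₃ = 0

Solve the homogeneous system with v₁, v₂, v₃ as columns by row-reducing the coefficient matrix.
The free variable yields coefficients (2, 1, 1) (any nonzero multiple also works).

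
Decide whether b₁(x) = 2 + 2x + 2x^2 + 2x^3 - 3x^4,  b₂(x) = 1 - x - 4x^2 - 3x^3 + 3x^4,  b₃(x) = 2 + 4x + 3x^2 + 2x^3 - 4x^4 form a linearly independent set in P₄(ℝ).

linearly independent

Take coordinates with respect to the standard basis {1, x, …, x^4}.
Place the vectors as rows of a 3×5 matrix and reduce to echelon form.
The reduction yields 3 nonzero rows, so the rank is 3.
Since rank = 3 (the number of vectors), the set is linearly independent.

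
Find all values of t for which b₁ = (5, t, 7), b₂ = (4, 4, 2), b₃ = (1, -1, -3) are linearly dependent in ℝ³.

Place the vectors as rows of a 3×3 matrix; dependence ⇔ determinant zero.
Cofactor expansion gives det = 14*t - 106.
This vanishes exactly when t = 53/7.

t = 53/7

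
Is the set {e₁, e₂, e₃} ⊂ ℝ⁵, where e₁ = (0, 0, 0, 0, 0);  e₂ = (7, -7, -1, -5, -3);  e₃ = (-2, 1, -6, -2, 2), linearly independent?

linearly dependent

One of the vectors is the zero vector, so the set is linearly dependent.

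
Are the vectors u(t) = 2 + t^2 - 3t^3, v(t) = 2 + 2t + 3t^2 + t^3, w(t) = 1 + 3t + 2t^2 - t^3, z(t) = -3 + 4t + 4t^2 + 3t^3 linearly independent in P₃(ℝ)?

Take coordinates with respect to the standard basis {1, t, …, t^3}.
Place the vectors as rows of a 4×4 matrix and reduce to echelon form.
The reduction yields 4 nonzero rows, so the rank is 4.
Since rank = 4 (the number of vectors), the set is linearly independent.

linearly independent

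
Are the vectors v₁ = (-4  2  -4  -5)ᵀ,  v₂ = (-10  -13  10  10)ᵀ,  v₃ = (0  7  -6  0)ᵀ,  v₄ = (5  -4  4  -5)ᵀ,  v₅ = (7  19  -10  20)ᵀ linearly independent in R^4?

There are 5 vectors in a 4-dimensional space, so they cannot be linearly independent.

linearly dependent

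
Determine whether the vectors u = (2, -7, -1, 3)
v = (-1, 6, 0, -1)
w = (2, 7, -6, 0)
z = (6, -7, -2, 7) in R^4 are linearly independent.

linearly independent

Form the 4×4 matrix with these as columns; its determinant is 163.
A nonzero determinant means the columns are linearly independent.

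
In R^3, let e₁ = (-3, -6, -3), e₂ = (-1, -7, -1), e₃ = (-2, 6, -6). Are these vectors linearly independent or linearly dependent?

Form the 3×3 matrix with these as columns; its determinant is -60.
A nonzero determinant means the columns are linearly independent.

linearly independent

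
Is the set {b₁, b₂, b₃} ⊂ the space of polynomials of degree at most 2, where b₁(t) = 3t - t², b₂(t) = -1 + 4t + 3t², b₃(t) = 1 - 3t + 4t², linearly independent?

Take coordinates with respect to the standard basis {1, t, t²}.
The matrix [b₁|b₂|b₃] has determinant 22.
A nonzero determinant means the columns are linearly independent.

linearly independent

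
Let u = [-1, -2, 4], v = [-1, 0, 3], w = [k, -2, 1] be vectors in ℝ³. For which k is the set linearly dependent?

k = 0

Place the vectors as rows of a 3×3 matrix; dependence ⇔ determinant zero.
Cofactor expansion gives det = -6*k.
This vanishes exactly when k = 0.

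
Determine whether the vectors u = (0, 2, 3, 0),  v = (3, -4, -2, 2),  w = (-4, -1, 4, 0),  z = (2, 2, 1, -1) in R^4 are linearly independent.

Place the vectors as rows of a 4×4 matrix and reduce to echelon form.
The reduction yields 4 nonzero rows, so the rank is 4.
Since rank = 4 (the number of vectors), the set is linearly independent.

linearly independent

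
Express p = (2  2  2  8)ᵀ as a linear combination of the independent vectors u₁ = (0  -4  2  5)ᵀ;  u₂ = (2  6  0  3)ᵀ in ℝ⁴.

Solve the system with u₁, u₂ as columns and p as the right-hand side.
Row-reducing the augmented matrix gives the unique coefficients (c₁, c₂) = (1, 1).

p = u₁ + u₂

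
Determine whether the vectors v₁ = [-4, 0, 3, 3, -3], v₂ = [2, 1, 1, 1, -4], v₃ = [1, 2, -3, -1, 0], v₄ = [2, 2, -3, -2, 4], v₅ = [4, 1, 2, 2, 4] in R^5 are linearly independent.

linearly independent

The matrix [v₁|v₂|v₃|v₄|v₅] has determinant -317.
A nonzero determinant means the columns are linearly independent.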